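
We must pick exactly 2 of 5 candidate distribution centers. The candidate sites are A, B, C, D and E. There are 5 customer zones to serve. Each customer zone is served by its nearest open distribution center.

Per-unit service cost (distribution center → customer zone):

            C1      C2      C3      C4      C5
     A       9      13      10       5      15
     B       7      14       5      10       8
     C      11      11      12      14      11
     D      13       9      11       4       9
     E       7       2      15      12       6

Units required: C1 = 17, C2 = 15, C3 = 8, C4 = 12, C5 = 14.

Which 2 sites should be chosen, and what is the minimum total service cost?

Choose D and E; total service cost 369.

With exactly 2 open, each customer zone uses its cheapest among the chosen.
{D, E}: C1→E 7·17=119, C2→E 2·15=30, C3→D 11·8=88, C4→D 4·12=48, C5→E 6·14=84. Service cost 369.
{A, E}: service cost 373
{B, E}: service cost 393
Among all 10 size-2 choices, {D, E} is lowest.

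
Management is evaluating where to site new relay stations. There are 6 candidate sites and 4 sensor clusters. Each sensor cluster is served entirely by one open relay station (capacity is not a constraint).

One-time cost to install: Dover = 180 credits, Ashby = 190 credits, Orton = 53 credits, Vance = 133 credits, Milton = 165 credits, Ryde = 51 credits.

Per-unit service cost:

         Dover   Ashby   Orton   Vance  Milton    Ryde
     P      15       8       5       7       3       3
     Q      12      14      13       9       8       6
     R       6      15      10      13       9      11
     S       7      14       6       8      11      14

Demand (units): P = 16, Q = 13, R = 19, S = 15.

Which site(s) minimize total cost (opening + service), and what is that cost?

Open Orton and Ryde; minimum total cost 510.

For any fixed open set, each sensor cluster goes to its cheapest open site; total = fixed + service.
{Orton, Ryde}: P→Ryde 3·16=48, Q→Ryde 6·13=78, R→Orton 10·19=190, S→Orton 6·15=90. Service 406; fixed 104; total 510.
{Dover, Ryde}: service 345 + fixed 231 = 576
{Orton}: P→Orton 5·16=80, Q→Orton 13·13=169, R→Orton 10·19=190, S→Orton 6·15=90. Service 529; fixed 53; total 582.
{Dover, Ashby, Orton, Vance, Milton, Ryde}: service 330 + fixed 772 = 1102
No other subset beats 510.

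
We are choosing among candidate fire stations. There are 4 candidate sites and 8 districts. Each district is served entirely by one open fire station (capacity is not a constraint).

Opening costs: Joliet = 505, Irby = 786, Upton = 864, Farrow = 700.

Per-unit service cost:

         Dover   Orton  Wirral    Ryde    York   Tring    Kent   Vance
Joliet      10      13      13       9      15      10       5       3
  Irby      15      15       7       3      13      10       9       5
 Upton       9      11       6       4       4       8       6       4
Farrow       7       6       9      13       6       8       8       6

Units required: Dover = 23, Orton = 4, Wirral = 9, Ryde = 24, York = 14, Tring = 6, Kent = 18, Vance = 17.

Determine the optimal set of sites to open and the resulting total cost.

For any fixed open set, each district goes to its cheapest open site; total = fixed + service.
{Joliet}: Dover→Joliet 10·23=230, Orton→Joliet 13·4=52, Wirral→Joliet 13·9=117, Ryde→Joliet 9·24=216, York→Joliet 15·14=210, Tring→Joliet 10·6=60, Kent→Joliet 5·18=90, Vance→Joliet 3·17=51. Service 1026; fixed 505; total 1531.
{Upton}: Dover→Upton 9·23=207, Orton→Upton 11·4=44, Wirral→Upton 6·9=54, Ryde→Upton 4·24=96, York→Upton 4·14=56, Tring→Upton 8·6=48, Kent→Upton 6·18=108, Vance→Upton 4·17=68. Service 681; fixed 864; total 1545.
{Farrow}: service 956 + fixed 700 = 1656
{Joliet, Irby, Upton, Farrow}: Dover→Farrow 7·23=161, Orton→Farrow 6·4=24, Wirral→Upton 6·9=54, Ryde→Irby 3·24=72, York→Upton 4·14=56, Tring→Upton 8·6=48, Kent→Joliet 5·18=90, Vance→Joliet 3·17=51. Service 556; fixed 2855; total 3411.
(All 15 nonempty subsets were checked; Joliet only is lowest.)

Open Joliet only; minimum total cost 1531.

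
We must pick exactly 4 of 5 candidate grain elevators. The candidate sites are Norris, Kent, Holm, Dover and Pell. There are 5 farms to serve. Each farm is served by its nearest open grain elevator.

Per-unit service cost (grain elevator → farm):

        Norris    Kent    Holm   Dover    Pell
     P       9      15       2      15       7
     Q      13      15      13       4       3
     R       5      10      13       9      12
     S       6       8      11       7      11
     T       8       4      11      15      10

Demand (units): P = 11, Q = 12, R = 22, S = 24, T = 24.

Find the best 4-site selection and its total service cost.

Choose Norris, Kent, Holm and Pell; total service cost 408.

With exactly 4 open, each farm uses its cheapest among the chosen.
{Norris, Kent, Holm, Pell}: P→Holm 2·11=22, Q→Pell 3·12=36, R→Norris 5·22=110, S→Norris 6·24=144, T→Kent 4·24=96. Service cost 408.
{Norris, Kent, Holm, Dover}: service cost 420
{Norris, Kent, Dover, Pell}: service cost 463
Among all 5 size-4 choices, {Norris, Kent, Holm, Pell} is lowest.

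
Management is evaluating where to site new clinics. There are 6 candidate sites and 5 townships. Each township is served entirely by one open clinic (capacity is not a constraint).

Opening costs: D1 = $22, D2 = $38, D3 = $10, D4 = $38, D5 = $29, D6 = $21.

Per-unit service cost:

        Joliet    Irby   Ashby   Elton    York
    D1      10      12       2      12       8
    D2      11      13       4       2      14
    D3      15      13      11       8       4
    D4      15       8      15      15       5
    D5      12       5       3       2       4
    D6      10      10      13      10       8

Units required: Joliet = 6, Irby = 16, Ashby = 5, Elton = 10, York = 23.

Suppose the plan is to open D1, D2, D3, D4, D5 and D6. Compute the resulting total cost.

Each township is assigned to its cheapest site among the open ones.
{D1, D2, D3, D4, D5, D6}: Joliet→D1 10·6=60, Irby→D5 5·16=80, Ashby→D1 2·5=10, Elton→D2 2·10=20, York→D3 4·23=92. Service 262; fixed 158; total 420.

Total cost: 420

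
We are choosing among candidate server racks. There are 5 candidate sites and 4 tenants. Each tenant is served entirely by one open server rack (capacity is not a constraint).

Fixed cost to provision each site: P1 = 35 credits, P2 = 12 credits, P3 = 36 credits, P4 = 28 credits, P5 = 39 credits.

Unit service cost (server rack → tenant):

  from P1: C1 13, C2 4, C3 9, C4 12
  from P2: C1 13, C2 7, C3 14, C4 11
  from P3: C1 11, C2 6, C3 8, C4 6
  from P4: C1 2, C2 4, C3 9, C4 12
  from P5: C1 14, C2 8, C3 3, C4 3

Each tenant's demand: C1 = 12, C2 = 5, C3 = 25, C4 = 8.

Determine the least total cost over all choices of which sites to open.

Minimum total cost: 210

For any fixed open set, each tenant goes to its cheapest open site; total = fixed + service.
{P4, P5}: C1→P4 2·12=24, C2→P4 4·5=20, C3→P5 3·25=75, C4→P5 3·8=24. Service 143; fixed 67; total 210.
{P2, P4, P5}: service 143 + fixed 79 = 222
{P1, P4, P5}: service 143 + fixed 102 = 245
{P1, P2, P3, P4, P5}: C1→P4 2·12=24, C2→P1 4·5=20, C3→P5 3·25=75, C4→P5 3·8=24. Service 143; fixed 150; total 293.
No other subset beats 210.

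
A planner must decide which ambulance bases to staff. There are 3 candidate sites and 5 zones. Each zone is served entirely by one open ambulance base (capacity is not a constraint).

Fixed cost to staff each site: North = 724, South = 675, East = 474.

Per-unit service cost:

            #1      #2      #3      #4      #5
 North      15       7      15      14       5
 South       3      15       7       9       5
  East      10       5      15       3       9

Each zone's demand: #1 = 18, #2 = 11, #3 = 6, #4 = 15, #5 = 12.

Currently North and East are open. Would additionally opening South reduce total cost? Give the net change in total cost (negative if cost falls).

Current service cost with {North, East}: 430.
Adding South: each zone re-picks its cheapest; new service cost 256, saving 174.
Extra fixed cost: 675. Net change = 675 − 174 = 501.
(Totals: 1628 → 2129.)

No — net change +501 (cost rises by 501).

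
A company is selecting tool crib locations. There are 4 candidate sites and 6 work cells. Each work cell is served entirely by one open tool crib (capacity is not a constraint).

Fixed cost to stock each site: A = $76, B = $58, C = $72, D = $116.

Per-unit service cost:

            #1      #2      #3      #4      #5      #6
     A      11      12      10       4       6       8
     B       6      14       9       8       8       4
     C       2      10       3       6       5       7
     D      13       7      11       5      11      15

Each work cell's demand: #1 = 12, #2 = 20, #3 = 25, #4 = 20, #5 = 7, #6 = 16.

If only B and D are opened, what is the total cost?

Total cost: 831

Each work cell is assigned to its cheapest site among the open ones.
{B, D}: #1→B 6·12=72, #2→D 7·20=140, #3→B 9·25=225, #4→D 5·20=100, #5→B 8·7=56, #6→B 4·16=64. Service 657; fixed 174; total 831.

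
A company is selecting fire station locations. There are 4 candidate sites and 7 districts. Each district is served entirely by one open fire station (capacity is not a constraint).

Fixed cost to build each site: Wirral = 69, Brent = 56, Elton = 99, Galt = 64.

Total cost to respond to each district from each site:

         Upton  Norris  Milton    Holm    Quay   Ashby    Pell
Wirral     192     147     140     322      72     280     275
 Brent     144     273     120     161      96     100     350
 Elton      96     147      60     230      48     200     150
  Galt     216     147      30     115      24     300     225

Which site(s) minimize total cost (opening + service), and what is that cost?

Open Brent, Elton and Galt; minimum total cost 881.

For any fixed open set, each district goes to its cheapest open site; total = fixed + service.
{Brent, Elton, Galt}: Upton→Elton 96, Norris→Elton 147, Milton→Galt 30, Holm→Galt 115, Quay→Galt 24, Ashby→Brent 100, Pell→Elton 150. Service 662; fixed 219; total 881.
{Brent, Galt}: Upton→Brent 144, Norris→Galt 147, Milton→Galt 30, Holm→Galt 115, Quay→Galt 24, Ashby→Brent 100, Pell→Galt 225. Service 785; fixed 120; total 905.
{Brent, Elton}: service 762 + fixed 155 = 917
{Wirral, Brent, Elton, Galt}: service 662 + fixed 288 = 950
No other subset beats 881.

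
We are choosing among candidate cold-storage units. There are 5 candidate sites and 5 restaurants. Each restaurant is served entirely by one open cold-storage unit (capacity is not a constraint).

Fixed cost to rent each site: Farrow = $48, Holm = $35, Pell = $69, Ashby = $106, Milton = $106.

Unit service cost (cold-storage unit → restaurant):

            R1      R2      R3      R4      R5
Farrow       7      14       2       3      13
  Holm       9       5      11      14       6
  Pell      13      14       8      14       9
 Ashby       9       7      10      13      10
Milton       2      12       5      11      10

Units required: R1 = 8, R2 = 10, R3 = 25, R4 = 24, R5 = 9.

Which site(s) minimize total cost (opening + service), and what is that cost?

For any fixed open set, each restaurant goes to its cheapest open site; total = fixed + service.
{Farrow, Holm}: R1→Farrow 7·8=56, R2→Holm 5·10=50, R3→Farrow 2·25=50, R4→Farrow 3·24=72, R5→Holm 6·9=54. Service 282; fixed 83; total 365.
{Farrow, Holm, Milton}: service 242 + fixed 189 = 431
{Farrow, Holm, Pell}: R1→Farrow 7·8=56, R2→Holm 5·10=50, R3→Farrow 2·25=50, R4→Farrow 3·24=72, R5→Holm 6·9=54. Service 282; fixed 152; total 434.
{Farrow, Holm, Pell, Ashby, Milton}: R1→Milton 2·8=16, R2→Holm 5·10=50, R3→Farrow 2·25=50, R4→Farrow 3·24=72, R5→Holm 6·9=54. Service 242; fixed 364; total 606.
No other subset beats 365.

Open Farrow and Holm; minimum total cost 365.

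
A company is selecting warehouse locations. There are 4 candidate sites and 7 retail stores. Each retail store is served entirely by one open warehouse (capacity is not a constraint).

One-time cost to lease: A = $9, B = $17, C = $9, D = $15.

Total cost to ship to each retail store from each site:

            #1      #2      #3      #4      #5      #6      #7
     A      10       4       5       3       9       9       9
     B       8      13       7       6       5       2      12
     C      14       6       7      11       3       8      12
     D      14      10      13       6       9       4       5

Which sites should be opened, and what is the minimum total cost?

Open A only; minimum total cost 58.

For any fixed open set, each retail store goes to its cheapest open site; total = fixed + service.
{A}: #1→A 10, #2→A 4, #3→A 5, #4→A 3, #5→A 9, #6→A 9, #7→A 9. Service 49; fixed 9; total 58.
{A, C}: service 42 + fixed 18 = 60
{A, B}: service 36 + fixed 26 = 62
{A, B, C, D}: #1→B 8, #2→A 4, #3→A 5, #4→A 3, #5→C 3, #6→B 2, #7→D 5. Service 30; fixed 50; total 80.
No other subset beats 58.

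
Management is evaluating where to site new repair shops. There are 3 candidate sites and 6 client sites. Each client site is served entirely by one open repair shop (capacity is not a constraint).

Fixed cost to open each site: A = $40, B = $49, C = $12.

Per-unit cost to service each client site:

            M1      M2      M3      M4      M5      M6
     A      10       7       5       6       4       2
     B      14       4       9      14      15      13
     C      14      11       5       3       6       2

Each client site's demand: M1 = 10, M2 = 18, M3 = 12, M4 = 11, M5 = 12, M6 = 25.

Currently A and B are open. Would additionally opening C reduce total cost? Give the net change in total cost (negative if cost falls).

Current service cost with {A, B}: 396.
Adding C: each client site re-picks its cheapest; new service cost 363, saving 33.
Extra fixed cost: 12. Net change = 12 − 33 = -21.
(Totals: 485 → 464.)

Yes — net change −21 (cost falls by 21).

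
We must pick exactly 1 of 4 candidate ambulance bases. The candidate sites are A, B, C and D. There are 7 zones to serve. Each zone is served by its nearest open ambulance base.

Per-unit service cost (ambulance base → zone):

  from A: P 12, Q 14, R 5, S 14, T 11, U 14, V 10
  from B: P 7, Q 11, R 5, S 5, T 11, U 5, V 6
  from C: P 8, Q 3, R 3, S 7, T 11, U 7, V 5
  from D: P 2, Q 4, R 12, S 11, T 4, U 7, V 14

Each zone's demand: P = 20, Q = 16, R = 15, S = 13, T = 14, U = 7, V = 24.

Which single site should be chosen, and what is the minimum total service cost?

Choose C only; total service cost 667.

With exactly 1 open, each zone uses its cheapest among the chosen.
{C}: P→C 8·20=160, Q→C 3·16=48, R→C 3·15=45, S→C 7·13=91, T→C 11·14=154, U→C 7·7=49, V→C 5·24=120. Service cost 667.
{B}: service cost 789
{D}: service cost 868
Among all 4 size-1 choices, {C} is lowest.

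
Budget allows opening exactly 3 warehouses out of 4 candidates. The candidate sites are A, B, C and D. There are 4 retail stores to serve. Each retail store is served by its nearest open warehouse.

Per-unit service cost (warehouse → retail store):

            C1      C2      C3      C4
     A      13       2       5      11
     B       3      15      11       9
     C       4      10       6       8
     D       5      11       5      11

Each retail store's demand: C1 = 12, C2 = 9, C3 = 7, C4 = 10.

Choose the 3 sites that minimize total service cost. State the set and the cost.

Choose A, B and C; total service cost 169.

With exactly 3 open, each retail store uses its cheapest among the chosen.
{A, B, C}: C1→B 3·12=36, C2→A 2·9=18, C3→A 5·7=35, C4→C 8·10=80. Service cost 169.
{A, B, D}: service cost 179
{A, C, D}: service cost 181
Among all 4 size-3 choices, {A, B, C} is lowest.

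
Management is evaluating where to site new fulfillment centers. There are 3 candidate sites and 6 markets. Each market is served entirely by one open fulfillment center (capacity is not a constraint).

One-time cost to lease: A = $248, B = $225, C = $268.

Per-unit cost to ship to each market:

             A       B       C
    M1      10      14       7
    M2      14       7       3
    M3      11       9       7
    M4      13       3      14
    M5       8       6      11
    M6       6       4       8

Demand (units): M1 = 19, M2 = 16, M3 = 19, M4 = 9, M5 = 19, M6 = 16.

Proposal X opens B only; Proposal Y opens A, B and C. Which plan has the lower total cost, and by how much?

Proposal X is cheaper by 281.

Proposal X: {B}: M1→B 14·19=266, M2→B 7·16=112, M3→B 9·19=171, M4→B 3·9=27, M5→B 6·19=114, M6→B 4·16=64. Service 754; fixed 225; total 979.
Proposal Y: {A, B, C}: M1→C 7·19=133, M2→C 3·16=48, M3→C 7·19=133, M4→B 3·9=27, M5→B 6·19=114, M6→B 4·16=64. Service 519; fixed 741; total 1260.
Difference: |979 − 1260| = 281.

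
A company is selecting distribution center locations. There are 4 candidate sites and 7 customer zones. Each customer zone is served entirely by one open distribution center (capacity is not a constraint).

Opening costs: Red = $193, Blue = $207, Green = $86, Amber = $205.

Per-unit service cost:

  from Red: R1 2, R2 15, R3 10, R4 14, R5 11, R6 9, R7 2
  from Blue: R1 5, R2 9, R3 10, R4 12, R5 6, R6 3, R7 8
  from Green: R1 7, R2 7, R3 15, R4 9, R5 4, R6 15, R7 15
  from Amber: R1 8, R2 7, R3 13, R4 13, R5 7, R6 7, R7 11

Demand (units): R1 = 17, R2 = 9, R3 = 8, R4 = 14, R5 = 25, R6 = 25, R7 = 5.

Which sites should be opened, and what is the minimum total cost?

For any fixed open set, each customer zone goes to its cheapest open site; total = fixed + service.
{Blue, Green}: R1→Blue 5·17=85, R2→Green 7·9=63, R3→Blue 10·8=80, R4→Green 9·14=126, R5→Green 4·25=100, R6→Blue 3·25=75, R7→Blue 8·5=40. Service 569; fixed 293; total 862.
{Blue}: service 679 + fixed 207 = 886
{Red, Green}: service 638 + fixed 279 = 917
{Red, Blue, Green, Amber}: R1→Red 2·17=34, R2→Green 7·9=63, R3→Red 10·8=80, R4→Green 9·14=126, R5→Green 4·25=100, R6→Blue 3·25=75, R7→Red 2·5=10. Service 488; fixed 691; total 1179.
No other subset beats 862.

Open Blue and Green; minimum total cost 862.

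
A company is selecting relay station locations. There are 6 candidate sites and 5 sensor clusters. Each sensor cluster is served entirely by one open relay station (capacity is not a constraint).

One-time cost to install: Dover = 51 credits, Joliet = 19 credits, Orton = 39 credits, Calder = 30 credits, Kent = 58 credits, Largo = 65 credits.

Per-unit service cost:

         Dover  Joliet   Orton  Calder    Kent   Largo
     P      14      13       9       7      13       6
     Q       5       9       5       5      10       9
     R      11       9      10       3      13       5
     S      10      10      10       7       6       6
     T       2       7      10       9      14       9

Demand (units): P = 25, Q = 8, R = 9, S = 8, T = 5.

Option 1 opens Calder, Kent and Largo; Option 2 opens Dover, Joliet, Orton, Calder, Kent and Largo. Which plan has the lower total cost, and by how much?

Option 1 is cheaper by 74.

Option 1: {Calder, Kent, Largo}: P→Largo 6·25=150, Q→Calder 5·8=40, R→Calder 3·9=27, S→Kent 6·8=48, T→Calder 9·5=45. Service 310; fixed 153; total 463.
Option 2: {Dover, Joliet, Orton, Calder, Kent, Largo}: P→Largo 6·25=150, Q→Dover 5·8=40, R→Calder 3·9=27, S→Kent 6·8=48, T→Dover 2·5=10. Service 275; fixed 262; total 537.
Difference: |463 − 537| = 74.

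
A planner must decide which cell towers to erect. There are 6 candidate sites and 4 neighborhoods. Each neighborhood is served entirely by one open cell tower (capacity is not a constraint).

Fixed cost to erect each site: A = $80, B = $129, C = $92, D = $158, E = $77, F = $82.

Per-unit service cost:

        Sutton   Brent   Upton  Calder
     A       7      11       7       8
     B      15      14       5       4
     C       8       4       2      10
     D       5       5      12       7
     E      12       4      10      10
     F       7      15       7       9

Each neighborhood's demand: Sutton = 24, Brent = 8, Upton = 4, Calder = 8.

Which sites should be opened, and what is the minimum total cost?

Open C only; minimum total cost 404.

For any fixed open set, each neighborhood goes to its cheapest open site; total = fixed + service.
{C}: Sutton→C 8·24=192, Brent→C 4·8=32, Upton→C 2·4=8, Calder→C 10·8=80. Service 312; fixed 92; total 404.
{D}: Sutton→D 5·24=120, Brent→D 5·8=40, Upton→D 12·4=48, Calder→D 7·8=56. Service 264; fixed 158; total 422.
{A}: Sutton→A 7·24=168, Brent→A 11·8=88, Upton→A 7·4=28, Calder→A 8·8=64. Service 348; fixed 80; total 428.
{A, B, C, D, E, F}: service 192 + fixed 618 = 810
No other subset beats 404.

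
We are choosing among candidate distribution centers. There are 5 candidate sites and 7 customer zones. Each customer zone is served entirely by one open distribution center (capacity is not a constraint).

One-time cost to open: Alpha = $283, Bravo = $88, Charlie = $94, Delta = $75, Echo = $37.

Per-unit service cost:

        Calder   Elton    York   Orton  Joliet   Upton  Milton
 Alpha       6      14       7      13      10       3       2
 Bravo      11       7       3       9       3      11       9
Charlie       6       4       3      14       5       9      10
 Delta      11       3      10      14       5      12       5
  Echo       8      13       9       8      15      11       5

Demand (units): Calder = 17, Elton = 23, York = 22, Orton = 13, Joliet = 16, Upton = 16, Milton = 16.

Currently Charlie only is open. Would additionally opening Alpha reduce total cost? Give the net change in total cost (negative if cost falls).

No — net change +46 (cost rises by 46).

Current service cost with {Charlie}: 826.
Adding Alpha: each customer zone re-picks its cheapest; new service cost 589, saving 237.
Extra fixed cost: 283. Net change = 283 − 237 = 46.
(Totals: 920 → 966.)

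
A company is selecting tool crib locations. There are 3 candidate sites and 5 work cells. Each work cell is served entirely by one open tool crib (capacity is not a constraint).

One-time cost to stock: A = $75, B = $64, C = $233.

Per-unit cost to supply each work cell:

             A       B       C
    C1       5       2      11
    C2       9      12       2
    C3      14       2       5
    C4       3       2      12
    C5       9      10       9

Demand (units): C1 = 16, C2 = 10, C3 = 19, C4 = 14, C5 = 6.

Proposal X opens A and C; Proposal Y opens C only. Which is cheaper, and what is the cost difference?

Proposal X: {A, C}: C1→A 5·16=80, C2→C 2·10=20, C3→C 5·19=95, C4→A 3·14=42, C5→A 9·6=54. Service 291; fixed 308; total 599.
Proposal Y: {C}: C1→C 11·16=176, C2→C 2·10=20, C3→C 5·19=95, C4→C 12·14=168, C5→C 9·6=54. Service 513; fixed 233; total 746.
Difference: |599 − 746| = 147.

Proposal X is cheaper by 147.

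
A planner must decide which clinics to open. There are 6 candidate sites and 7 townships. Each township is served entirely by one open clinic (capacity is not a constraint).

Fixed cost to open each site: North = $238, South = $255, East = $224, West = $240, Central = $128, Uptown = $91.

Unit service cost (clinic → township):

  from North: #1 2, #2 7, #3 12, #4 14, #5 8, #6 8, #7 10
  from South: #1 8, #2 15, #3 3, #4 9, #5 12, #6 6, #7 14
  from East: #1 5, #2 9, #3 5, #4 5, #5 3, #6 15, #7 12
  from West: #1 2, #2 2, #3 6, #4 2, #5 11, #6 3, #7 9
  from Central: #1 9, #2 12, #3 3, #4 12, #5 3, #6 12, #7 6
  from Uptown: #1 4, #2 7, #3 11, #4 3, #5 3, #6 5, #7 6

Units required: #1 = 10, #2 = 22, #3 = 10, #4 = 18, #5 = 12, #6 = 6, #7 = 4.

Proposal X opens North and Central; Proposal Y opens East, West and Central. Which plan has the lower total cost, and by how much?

Proposal Y is cheaper by 94.

Proposal X: {North, Central}: #1→North 2·10=20, #2→North 7·22=154, #3→Central 3·10=30, #4→Central 12·18=216, #5→Central 3·12=36, #6→North 8·6=48, #7→Central 6·4=24. Service 528; fixed 366; total 894.
Proposal Y: {East, West, Central}: #1→West 2·10=20, #2→West 2·22=44, #3→Central 3·10=30, #4→West 2·18=36, #5→East 3·12=36, #6→West 3·6=18, #7→Central 6·4=24. Service 208; fixed 592; total 800.
Difference: |894 − 800| = 94.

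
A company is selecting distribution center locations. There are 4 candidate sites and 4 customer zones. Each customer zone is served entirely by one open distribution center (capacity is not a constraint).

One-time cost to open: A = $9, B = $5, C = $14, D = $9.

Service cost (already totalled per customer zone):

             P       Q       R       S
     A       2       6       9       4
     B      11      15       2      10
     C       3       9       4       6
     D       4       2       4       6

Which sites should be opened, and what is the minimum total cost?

For any fixed open set, each customer zone goes to its cheapest open site; total = fixed + service.
{D}: P→D 4, Q→D 2, R→D 4, S→D 6. Service 16; fixed 9; total 25.
{A, B}: service 14 + fixed 14 = 28
{B, D}: P→D 4, Q→D 2, R→B 2, S→D 6. Service 14; fixed 14; total 28.
{A, B, C, D}: P→A 2, Q→D 2, R→B 2, S→A 4. Service 10; fixed 37; total 47.
(All 15 nonempty subsets were checked; D only is lowest.)

Open D only; minimum total cost 25.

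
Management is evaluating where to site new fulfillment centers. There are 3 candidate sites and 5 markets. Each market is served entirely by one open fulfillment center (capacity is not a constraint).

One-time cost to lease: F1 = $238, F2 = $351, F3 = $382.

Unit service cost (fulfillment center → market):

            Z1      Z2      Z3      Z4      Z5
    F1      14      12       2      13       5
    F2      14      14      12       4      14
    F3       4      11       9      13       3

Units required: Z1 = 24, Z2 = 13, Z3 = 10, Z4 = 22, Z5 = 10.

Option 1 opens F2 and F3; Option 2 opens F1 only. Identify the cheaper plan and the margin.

Option 2 is cheaper by 94.

Option 1: {F2, F3}: Z1→F3 4·24=96, Z2→F3 11·13=143, Z3→F3 9·10=90, Z4→F2 4·22=88, Z5→F3 3·10=30. Service 447; fixed 733; total 1180.
Option 2: {F1}: Z1→F1 14·24=336, Z2→F1 12·13=156, Z3→F1 2·10=20, Z4→F1 13·22=286, Z5→F1 5·10=50. Service 848; fixed 238; total 1086.
Difference: |1180 − 1086| = 94.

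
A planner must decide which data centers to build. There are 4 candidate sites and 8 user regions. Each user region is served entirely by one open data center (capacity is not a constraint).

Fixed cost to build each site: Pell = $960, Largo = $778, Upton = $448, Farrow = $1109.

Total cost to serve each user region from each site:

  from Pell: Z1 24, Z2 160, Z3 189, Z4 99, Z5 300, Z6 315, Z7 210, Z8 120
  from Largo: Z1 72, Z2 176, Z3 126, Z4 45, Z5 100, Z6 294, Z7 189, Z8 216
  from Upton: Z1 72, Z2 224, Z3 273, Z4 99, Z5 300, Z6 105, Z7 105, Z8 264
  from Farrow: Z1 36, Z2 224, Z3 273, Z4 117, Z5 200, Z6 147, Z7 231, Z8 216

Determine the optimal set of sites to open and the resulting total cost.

For any fixed open set, each user region goes to its cheapest open site; total = fixed + service.
{Upton}: Z1→Upton 72, Z2→Upton 224, Z3→Upton 273, Z4→Upton 99, Z5→Upton 300, Z6→Upton 105, Z7→Upton 105, Z8→Upton 264. Service 1442; fixed 448; total 1890.
{Largo}: Z1→Largo 72, Z2→Largo 176, Z3→Largo 126, Z4→Largo 45, Z5→Largo 100, Z6→Largo 294, Z7→Largo 189, Z8→Largo 216. Service 1218; fixed 778; total 1996.
{Largo, Upton}: service 945 + fixed 1226 = 2171
{Pell, Largo, Upton, Farrow}: Z1→Pell 24, Z2→Pell 160, Z3→Largo 126, Z4→Largo 45, Z5→Largo 100, Z6→Upton 105, Z7→Upton 105, Z8→Pell 120. Service 785; fixed 3295; total 4080.
No other subset beats 1890.

Open Upton only; minimum total cost 1890.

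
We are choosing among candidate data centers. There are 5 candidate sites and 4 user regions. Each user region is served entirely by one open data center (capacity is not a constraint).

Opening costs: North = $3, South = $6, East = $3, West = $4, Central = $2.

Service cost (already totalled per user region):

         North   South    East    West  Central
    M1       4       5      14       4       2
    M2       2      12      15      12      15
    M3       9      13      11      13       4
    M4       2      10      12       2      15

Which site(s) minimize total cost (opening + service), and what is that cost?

For any fixed open set, each user region goes to its cheapest open site; total = fixed + service.
{North, Central}: M1→Central 2, M2→North 2, M3→Central 4, M4→North 2. Service 10; fixed 5; total 15.
{North, East, Central}: M1→Central 2, M2→North 2, M3→Central 4, M4→North 2. Service 10; fixed 8; total 18.
{North, West, Central}: M1→Central 2, M2→North 2, M3→Central 4, M4→North 2. Service 10; fixed 9; total 19.
{North, South, East, West, Central}: M1→Central 2, M2→North 2, M3→Central 4, M4→North 2. Service 10; fixed 18; total 28.
No other subset beats 15.

Open North and Central; minimum total cost 15.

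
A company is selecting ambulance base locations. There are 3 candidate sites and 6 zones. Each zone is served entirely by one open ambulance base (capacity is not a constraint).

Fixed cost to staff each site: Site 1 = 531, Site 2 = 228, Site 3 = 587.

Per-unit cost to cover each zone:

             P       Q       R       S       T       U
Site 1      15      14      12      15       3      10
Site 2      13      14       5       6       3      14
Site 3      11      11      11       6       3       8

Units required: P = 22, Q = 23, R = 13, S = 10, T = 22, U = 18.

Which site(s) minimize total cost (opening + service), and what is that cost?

For any fixed open set, each zone goes to its cheapest open site; total = fixed + service.
{Site 2}: P→Site 2 13·22=286, Q→Site 2 14·23=322, R→Site 2 5·13=65, S→Site 2 6·10=60, T→Site 2 3·22=66, U→Site 2 14·18=252. Service 1051; fixed 228; total 1279.
{Site 3}: P→Site 3 11·22=242, Q→Site 3 11·23=253, R→Site 3 11·13=143, S→Site 3 6·10=60, T→Site 3 3·22=66, U→Site 3 8·18=144. Service 908; fixed 587; total 1495.
{Site 2, Site 3}: P→Site 3 11·22=242, Q→Site 3 11·23=253, R→Site 2 5·13=65, S→Site 2 6·10=60, T→Site 2 3·22=66, U→Site 3 8·18=144. Service 830; fixed 815; total 1645.
{Site 1, Site 2, Site 3}: service 830 + fixed 1346 = 2176
(All 7 nonempty subsets were checked; Site 2 only is lowest.)

Open Site 2 only; minimum total cost 1279.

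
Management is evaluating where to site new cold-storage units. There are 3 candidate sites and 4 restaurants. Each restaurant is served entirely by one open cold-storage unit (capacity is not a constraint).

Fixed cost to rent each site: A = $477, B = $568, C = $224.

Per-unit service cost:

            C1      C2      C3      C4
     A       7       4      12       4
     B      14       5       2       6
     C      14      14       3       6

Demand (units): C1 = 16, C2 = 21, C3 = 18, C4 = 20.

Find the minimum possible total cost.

Minimum total cost: 916

For any fixed open set, each restaurant goes to its cheapest open site; total = fixed + service.
{C}: C1→C 14·16=224, C2→C 14·21=294, C3→C 3·18=54, C4→C 6·20=120. Service 692; fixed 224; total 916.
{A}: service 492 + fixed 477 = 969
{A, C}: service 330 + fixed 701 = 1031
{A, B, C}: service 312 + fixed 1269 = 1581
(All 7 nonempty subsets were checked; C only is lowest.)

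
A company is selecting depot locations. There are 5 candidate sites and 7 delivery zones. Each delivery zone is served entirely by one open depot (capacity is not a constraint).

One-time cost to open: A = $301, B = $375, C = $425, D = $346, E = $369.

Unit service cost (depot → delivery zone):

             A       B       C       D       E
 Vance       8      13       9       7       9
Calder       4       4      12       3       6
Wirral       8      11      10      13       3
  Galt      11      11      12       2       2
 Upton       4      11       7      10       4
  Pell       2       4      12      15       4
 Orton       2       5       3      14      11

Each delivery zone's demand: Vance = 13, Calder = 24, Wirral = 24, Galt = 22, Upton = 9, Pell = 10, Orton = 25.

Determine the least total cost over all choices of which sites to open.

For any fixed open set, each delivery zone goes to its cheapest open site; total = fixed + service.
{A}: Vance→A 8·13=104, Calder→A 4·24=96, Wirral→A 8·24=192, Galt→A 11·22=242, Upton→A 4·9=36, Pell→A 2·10=20, Orton→A 2·25=50. Service 740; fixed 301; total 1041.
{A, E}: service 422 + fixed 670 = 1092
{E}: Vance→E 9·13=117, Calder→E 6·24=144, Wirral→E 3·24=72, Galt→E 2·22=44, Upton→E 4·9=36, Pell→E 4·10=40, Orton→E 11·25=275. Service 728; fixed 369; total 1097.
{A, B, C, D, E}: Vance→D 7·13=91, Calder→D 3·24=72, Wirral→E 3·24=72, Galt→D 2·22=44, Upton→A 4·9=36, Pell→A 2·10=20, Orton→A 2·25=50. Service 385; fixed 1816; total 2201.
No other subset beats 1041.

Minimum total cost: 1041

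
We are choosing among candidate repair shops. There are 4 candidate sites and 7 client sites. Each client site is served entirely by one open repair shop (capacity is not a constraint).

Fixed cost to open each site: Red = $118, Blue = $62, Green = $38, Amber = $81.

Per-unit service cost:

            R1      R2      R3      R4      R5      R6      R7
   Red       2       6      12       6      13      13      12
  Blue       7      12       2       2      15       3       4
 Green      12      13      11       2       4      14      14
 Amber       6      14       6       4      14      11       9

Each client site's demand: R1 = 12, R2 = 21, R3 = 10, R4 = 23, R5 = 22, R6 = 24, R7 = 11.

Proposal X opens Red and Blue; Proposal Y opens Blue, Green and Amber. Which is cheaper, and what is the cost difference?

Proposal Y is cheaper by 23.

Proposal X: {Red, Blue}: R1→Red 2·12=24, R2→Red 6·21=126, R3→Blue 2·10=20, R4→Blue 2·23=46, R5→Red 13·22=286, R6→Blue 3·24=72, R7→Blue 4·11=44. Service 618; fixed 180; total 798.
Proposal Y: {Blue, Green, Amber}: R1→Amber 6·12=72, R2→Blue 12·21=252, R3→Blue 2·10=20, R4→Blue 2·23=46, R5→Green 4·22=88, R6→Blue 3·24=72, R7→Blue 4·11=44. Service 594; fixed 181; total 775.
Difference: |798 − 775| = 23.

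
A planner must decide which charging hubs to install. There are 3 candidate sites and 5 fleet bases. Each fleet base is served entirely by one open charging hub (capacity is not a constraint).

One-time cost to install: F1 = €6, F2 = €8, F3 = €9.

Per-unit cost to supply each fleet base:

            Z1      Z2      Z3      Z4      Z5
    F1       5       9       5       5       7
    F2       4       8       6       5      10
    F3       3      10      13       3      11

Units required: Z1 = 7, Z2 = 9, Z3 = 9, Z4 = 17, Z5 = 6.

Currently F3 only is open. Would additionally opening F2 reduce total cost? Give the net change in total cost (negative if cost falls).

Yes — net change −79 (cost falls by 79).

Current service cost with {F3}: 345.
Adding F2: each fleet base re-picks its cheapest; new service cost 258, saving 87.
Extra fixed cost: 8. Net change = 8 − 87 = -79.
(Totals: 354 → 275.)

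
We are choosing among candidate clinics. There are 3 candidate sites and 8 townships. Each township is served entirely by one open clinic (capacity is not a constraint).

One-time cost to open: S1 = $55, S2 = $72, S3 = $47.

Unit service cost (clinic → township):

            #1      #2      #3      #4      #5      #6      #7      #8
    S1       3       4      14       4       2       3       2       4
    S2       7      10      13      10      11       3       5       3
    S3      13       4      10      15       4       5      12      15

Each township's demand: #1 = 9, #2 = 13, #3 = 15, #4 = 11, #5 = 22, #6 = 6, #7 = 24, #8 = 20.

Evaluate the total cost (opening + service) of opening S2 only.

Total cost: 1010

Each township is assigned to its cheapest site among the open ones.
{S2}: #1→S2 7·9=63, #2→S2 10·13=130, #3→S2 13·15=195, #4→S2 10·11=110, #5→S2 11·22=242, #6→S2 3·6=18, #7→S2 5·24=120, #8→S2 3·20=60. Service 938; fixed 72; total 1010.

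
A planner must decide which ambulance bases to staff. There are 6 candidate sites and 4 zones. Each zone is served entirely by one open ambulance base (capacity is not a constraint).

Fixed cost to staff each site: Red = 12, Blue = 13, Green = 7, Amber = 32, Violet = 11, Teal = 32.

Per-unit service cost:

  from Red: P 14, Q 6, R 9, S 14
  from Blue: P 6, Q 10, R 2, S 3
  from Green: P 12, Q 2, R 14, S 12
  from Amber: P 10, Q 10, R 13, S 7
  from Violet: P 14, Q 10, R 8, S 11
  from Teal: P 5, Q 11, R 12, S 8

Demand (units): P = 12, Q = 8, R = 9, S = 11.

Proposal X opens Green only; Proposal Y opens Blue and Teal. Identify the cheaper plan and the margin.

Proposal X: {Green}: P→Green 12·12=144, Q→Green 2·8=16, R→Green 14·9=126, S→Green 12·11=132. Service 418; fixed 7; total 425.
Proposal Y: {Blue, Teal}: P→Teal 5·12=60, Q→Blue 10·8=80, R→Blue 2·9=18, S→Blue 3·11=33. Service 191; fixed 45; total 236.
Difference: |425 − 236| = 189.

Proposal Y is cheaper by 189.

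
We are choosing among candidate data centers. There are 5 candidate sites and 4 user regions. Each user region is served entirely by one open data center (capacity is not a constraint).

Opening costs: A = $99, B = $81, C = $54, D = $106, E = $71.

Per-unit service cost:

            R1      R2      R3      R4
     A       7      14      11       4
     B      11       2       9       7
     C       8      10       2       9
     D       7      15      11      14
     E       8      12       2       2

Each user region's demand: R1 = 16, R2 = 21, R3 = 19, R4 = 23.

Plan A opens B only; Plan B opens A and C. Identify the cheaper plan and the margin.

Plan B is cheaper by 26.

Plan A: {B}: R1→B 11·16=176, R2→B 2·21=42, R3→B 9·19=171, R4→B 7·23=161. Service 550; fixed 81; total 631.
Plan B: {A, C}: R1→A 7·16=112, R2→C 10·21=210, R3→C 2·19=38, R4→A 4·23=92. Service 452; fixed 153; total 605.
Difference: |631 − 605| = 26.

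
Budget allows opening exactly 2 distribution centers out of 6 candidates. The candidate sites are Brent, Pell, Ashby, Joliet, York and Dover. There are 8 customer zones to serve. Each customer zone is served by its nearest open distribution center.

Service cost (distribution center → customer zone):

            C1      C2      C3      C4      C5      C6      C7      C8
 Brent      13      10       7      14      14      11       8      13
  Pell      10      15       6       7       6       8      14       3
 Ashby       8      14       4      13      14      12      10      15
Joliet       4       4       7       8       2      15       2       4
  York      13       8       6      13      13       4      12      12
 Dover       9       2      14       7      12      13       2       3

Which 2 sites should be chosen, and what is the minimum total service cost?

Choose Joliet and York; total service cost 34.

With exactly 2 open, each customer zone uses its cheapest among the chosen.
{Joliet, York}: C1→Joliet 4, C2→Joliet 4, C3→York 6, C4→Joliet 8, C5→Joliet 2, C6→York 4, C7→Joliet 2, C8→Joliet 4. Service cost 34.
{Pell, Joliet}: service cost 36
{Ashby, Joliet}: service cost 40
Among all 15 size-2 choices, {Joliet, York} is lowest.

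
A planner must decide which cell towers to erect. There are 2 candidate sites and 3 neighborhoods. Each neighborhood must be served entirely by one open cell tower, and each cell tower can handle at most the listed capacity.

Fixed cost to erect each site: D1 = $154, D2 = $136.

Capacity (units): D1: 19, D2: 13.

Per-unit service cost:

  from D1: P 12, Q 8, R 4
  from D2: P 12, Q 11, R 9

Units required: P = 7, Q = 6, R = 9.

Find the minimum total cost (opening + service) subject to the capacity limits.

Minimum total cost: 458

Open {D1, D2}: P→D2 12·7=84, Q→D1 8·6=48, R→D1 4·9=36.
Loads: D1 carries 15/19, D2 carries 7/13. Service 168; fixed 290; total 458.
Next best feasible plan costs 476.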